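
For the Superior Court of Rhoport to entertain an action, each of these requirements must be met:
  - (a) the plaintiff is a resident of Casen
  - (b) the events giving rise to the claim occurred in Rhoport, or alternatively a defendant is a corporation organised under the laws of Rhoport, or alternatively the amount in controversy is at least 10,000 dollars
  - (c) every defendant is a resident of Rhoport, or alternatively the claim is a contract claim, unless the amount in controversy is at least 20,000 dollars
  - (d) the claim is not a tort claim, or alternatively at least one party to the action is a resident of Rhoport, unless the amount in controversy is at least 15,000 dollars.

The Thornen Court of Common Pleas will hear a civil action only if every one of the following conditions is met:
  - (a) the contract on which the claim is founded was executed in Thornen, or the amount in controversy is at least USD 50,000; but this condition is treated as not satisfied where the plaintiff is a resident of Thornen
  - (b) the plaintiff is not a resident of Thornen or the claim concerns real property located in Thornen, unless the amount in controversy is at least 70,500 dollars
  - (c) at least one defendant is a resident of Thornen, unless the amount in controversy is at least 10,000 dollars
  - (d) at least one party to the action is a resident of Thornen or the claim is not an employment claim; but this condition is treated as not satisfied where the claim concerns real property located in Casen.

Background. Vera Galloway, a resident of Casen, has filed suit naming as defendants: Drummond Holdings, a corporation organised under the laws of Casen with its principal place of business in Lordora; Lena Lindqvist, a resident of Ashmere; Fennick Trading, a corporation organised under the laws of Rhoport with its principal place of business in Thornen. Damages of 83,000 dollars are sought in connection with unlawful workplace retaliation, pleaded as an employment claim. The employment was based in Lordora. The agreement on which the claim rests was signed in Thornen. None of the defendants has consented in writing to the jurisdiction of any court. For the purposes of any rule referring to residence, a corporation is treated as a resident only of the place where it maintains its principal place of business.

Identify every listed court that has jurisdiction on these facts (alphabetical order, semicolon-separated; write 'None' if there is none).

The Superior Court of Rhoport:
  (a) The plaintiff resides in Casen. Satisfied.
  (b) Fennick Trading is organised under the laws of Rhoport, which satisfies one of the alternatives. Met.
  (c) The defendants reside as follows — Drummond Holdings in Lordora, Lena Lindqvist in Ashmere, Fennick Trading in Thornen — not all in Rhoport; the claim is an employment claim, not a contract claim — every alternative fails. But the amount in controversy is USD 83,000, which meets the 20,000 dollars floor, and the 'unless' clause therefore excuses the requirement. Satisfied.
  (d) The claim is an employment claim, not a tort claim, which satisfies one of the alternatives. Met.
  → Every requirement is satisfied — jurisdiction.
The Thornen Court of Common Pleas:
  (a) The contract was executed in Thornen, so one alternative holds. And the carve-out is inapplicable — the plaintiff resides in Casen, not Thornen. Satisfied.
  (b) The plaintiff resides in Casen, which is not Thornen — that alternative is enough. Met.
  (c) Fennick Trading resides in Thornen. Condition met.
  (d) Fennick Trading resides in Thornen, which satisfies one of the alternatives. The exception is not triggered, since the claim does not concern real property. Condition met.
  → The court has jurisdiction.

the Superior Court of Rhoport; the Thornen Court of Common Pleas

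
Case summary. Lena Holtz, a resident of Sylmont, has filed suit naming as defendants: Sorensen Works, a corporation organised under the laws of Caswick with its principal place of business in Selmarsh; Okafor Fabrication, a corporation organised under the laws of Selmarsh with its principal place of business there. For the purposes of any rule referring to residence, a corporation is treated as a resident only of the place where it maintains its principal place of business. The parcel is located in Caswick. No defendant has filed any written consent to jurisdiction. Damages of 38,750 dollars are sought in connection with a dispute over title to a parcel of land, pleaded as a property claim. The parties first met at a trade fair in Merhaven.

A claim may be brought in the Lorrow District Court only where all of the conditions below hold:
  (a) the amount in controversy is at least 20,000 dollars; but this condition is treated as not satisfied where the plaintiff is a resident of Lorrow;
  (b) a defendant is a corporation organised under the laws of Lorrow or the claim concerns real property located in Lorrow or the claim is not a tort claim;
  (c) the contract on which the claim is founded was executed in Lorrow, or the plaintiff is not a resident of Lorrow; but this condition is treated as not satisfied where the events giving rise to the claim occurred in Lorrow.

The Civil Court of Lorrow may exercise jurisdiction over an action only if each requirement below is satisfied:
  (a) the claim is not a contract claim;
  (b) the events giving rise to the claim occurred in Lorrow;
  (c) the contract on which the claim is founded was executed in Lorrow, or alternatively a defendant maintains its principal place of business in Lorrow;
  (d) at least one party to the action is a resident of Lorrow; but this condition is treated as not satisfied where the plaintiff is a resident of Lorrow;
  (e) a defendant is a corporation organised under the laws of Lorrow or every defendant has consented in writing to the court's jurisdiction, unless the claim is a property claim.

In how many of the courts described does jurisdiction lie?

1

The Lorrow District Court:
  (a) The amount in controversy is $38,750, which meets the 20,000 dollars floor. And the carve-out is inapplicable — the plaintiff resides in Sylmont, not Lorrow. Satisfied.
  (b) The claim is a property claim, not a tort claim, so this disjunct is met. Condition met.
  (c) The plaintiff resides in Sylmont, which is not Lorrow — that alternative is enough. The exception is not triggered, since the operative events occurred in Caswick, not Lorrow. Satisfied.
  → The court has jurisdiction.
The Civil Court of Lorrow:
  (a) The claim is a property claim, not a contract claim. Condition met.
  (b) The operative events occurred in Caswick, not Lorrow. Not satisfied.
  (c) No contract (and hence no place of execution) is alleged; the corporate defendant(s) have their principal place of business in Selmarsh, not Lorrow — no alternative holds. Fails.
  (d) No party resides in Lorrow. Not satisfied.
  (e) The corporate defendant(s) are organised in Caswick, Selmarsh, not Lorrow; no such written consent has been filed — no alternative holds. But the claim is a property claim, and the 'unless' clause therefore excuses the requirement. Satisfied.
  → No jurisdiction.
Courts with jurisdiction: the Lorrow District Court — 1 in total.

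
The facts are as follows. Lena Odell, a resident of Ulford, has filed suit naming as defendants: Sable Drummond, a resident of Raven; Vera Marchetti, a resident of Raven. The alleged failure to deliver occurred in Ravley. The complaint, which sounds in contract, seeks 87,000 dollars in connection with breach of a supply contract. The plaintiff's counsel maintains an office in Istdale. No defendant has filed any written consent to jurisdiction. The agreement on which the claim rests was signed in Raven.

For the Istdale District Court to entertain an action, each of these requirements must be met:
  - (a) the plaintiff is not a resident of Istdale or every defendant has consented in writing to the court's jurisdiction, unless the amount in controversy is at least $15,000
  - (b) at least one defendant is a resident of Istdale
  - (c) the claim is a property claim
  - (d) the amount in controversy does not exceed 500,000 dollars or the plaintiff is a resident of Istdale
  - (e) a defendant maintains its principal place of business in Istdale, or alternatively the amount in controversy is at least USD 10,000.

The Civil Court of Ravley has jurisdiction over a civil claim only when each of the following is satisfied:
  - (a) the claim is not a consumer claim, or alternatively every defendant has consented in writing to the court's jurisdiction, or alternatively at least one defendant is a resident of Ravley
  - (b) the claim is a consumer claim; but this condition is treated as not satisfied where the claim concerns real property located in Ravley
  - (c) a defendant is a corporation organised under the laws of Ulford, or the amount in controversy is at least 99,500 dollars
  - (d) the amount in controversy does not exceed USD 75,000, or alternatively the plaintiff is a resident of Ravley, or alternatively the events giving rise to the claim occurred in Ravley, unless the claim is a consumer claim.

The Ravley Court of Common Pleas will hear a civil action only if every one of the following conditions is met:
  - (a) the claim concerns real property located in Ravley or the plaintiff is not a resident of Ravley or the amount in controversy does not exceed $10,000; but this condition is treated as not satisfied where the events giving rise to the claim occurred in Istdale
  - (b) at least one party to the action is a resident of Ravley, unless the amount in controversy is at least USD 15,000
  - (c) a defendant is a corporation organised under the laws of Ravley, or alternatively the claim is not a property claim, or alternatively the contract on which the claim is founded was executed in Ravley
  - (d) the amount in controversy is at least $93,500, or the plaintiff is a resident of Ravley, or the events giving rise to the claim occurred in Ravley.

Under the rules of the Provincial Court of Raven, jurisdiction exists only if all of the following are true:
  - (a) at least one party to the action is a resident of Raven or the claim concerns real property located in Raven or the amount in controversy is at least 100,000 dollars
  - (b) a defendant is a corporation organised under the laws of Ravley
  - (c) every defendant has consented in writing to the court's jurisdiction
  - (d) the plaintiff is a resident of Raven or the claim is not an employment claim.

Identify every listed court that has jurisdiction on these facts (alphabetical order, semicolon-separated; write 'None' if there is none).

the Ravley Court of Common Pleas

The Istdale District Court:
  (a) The plaintiff resides in Ulford, which is not Istdale — that alternative is enough. Met.
  (b) No defendant resides in Istdale (they reside in Raven, Raven). Fails.
  (c) The claim is a contract claim, not a property claim. Fails.
  (d) The amount in controversy is 87,000 dollars, within the $500,000 ceiling, so this disjunct is met. Satisfied.
  (e) The amount in controversy is $87,000, which meets the 10,000 dollars floor, which satisfies one of the alternatives. Met.
  → The court lacks jurisdiction.
The Civil Court of Ravley:
  (a) The claim is a contract claim, not a consumer claim, which satisfies one of the alternatives. Met.
  (b) The claim is a contract claim, not a consumer claim. Condition not met.
  (c) No defendant is a corporation; the amount in controversy is USD 87,000, below the 99,500 dollars floor — every alternative fails. Fails.
  (d) The operative events occurred in Ravley, so one alternative holds. Satisfied.
  → At least one condition fails; no jurisdiction.
The Ravley Court of Common Pleas:
  (a) The plaintiff resides in Ulford, which is not Ravley, which satisfies one of the alternatives. The exception is not triggered, since the operative events occurred in Ravley, not Istdale. Condition met.
  (b) No party resides in Ravley. However, the amount in controversy is 87,000 dollars, which meets the $15,000 floor, so the 'unless' proviso supplies this condition. Satisfied.
  (c) The claim is a contract claim, not a property claim, so one alternative holds. Condition met.
  (d) The operative events occurred in Ravley, which satisfies one of the alternatives. Condition met.
  → Jurisdiction lies.
The Provincial Court of Raven:
  (a) Sable Drummond resides in Raven, so this disjunct is met. Condition met.
  (b) No defendant is a corporation. Condition not met.
  (c) No such written consent has been filed. Not satisfied.
  (d) The claim is a contract claim, not an employment claim, which satisfies one of the alternatives. Satisfied.
  → The court lacks jurisdiction.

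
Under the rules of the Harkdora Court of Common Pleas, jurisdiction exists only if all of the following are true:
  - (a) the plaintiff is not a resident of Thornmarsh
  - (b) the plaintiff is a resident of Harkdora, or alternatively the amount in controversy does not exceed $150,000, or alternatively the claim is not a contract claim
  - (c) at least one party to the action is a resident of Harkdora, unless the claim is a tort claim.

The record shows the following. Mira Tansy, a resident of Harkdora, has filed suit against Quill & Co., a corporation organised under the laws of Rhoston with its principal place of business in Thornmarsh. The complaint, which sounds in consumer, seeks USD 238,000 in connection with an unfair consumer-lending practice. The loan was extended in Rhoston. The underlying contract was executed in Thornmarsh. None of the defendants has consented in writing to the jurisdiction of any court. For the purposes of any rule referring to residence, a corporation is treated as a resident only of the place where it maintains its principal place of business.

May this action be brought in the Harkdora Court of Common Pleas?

Yes

The Harkdora Court of Common Pleas:
  (a) The plaintiff resides in Harkdora, which is not Thornmarsh. Condition met.
  (b) The plaintiff resides in Harkdora, which satisfies one of the alternatives. Met.
  (c) Mira Tansy resides in Harkdora. Condition met.
  → Jurisdiction lies.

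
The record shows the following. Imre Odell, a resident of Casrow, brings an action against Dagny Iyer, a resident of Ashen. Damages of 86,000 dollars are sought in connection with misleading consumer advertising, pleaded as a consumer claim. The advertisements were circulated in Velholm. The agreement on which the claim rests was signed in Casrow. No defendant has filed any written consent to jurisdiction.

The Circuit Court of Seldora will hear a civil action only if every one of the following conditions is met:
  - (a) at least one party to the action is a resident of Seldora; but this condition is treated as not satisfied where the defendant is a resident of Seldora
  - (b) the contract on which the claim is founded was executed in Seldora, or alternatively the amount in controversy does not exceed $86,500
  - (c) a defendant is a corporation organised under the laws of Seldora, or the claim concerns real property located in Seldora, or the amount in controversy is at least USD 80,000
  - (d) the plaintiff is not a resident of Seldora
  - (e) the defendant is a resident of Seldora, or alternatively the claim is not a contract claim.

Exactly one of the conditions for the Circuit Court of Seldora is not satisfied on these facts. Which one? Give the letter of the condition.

(a)

The Circuit Court of Seldora:
  (a) No party resides in Seldora. Not satisfied.
  (b) The amount in controversy is USD 86,000, within the 86,500 dollars ceiling, so this disjunct is met. Met.
  (c) The amount in controversy is USD 86,000, which meets the $80,000 floor — that alternative is enough. Met.
  (d) The plaintiff resides in Casrow, which is not Seldora. Satisfied.
  (e) The claim is a consumer claim, not a contract claim, so this disjunct is met. Satisfied.
Only condition (a) fails.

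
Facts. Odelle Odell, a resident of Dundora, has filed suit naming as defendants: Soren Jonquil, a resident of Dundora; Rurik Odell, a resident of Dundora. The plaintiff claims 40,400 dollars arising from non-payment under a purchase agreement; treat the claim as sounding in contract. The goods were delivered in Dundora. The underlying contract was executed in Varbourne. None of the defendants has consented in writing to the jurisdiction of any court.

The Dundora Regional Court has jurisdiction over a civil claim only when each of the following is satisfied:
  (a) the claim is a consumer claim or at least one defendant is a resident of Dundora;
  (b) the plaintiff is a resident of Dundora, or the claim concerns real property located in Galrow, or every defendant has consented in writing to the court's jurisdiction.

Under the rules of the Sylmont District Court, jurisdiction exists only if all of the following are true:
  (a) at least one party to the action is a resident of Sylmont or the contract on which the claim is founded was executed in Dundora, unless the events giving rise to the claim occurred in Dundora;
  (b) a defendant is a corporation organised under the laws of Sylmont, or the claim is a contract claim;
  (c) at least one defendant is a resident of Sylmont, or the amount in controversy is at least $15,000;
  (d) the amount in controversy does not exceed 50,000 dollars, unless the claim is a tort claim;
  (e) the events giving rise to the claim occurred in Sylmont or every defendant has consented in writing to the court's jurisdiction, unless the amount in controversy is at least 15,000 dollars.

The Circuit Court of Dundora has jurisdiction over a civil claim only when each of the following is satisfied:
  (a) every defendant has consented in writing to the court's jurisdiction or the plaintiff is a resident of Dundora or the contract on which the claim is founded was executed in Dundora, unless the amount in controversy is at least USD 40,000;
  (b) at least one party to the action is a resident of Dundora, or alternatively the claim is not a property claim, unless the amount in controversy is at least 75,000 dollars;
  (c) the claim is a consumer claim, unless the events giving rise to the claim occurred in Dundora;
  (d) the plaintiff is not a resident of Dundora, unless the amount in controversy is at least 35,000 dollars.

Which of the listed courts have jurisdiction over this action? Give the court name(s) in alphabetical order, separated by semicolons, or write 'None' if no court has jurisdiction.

the Circuit Court of Dundora; the Dundora Regional Court; the Sylmont District Court

The Dundora Regional Court:
  (a) Soren Jonquil resides in Dundora, so this disjunct is met. Condition met.
  (b) The plaintiff resides in Dundora, so one alternative holds. Satisfied.
  → Jurisdiction lies.
The Sylmont District Court:
  (a) No party resides in Sylmont; the contract was executed in Varbourne, not Dundora — every alternative fails. However, the operative events occurred in Dundora, so the 'unless' proviso supplies this condition. Met.
  (b) The claim is a contract claim, so one alternative holds. Condition met.
  (c) The amount in controversy is USD 40,400, which meets the 15,000 dollars floor — that alternative is enough. Satisfied.
  (d) The amount in controversy is USD 40,400, within the $50,000 ceiling. Met.
  (e) The operative events occurred in Dundora, not Sylmont; no such written consent has been filed — no alternative holds. But the amount in controversy is 40,400 dollars, which meets the $15,000 floor, and the 'unless' clause therefore excuses the requirement. Condition met.
  → Jurisdiction lies.
The Circuit Court of Dundora:
  (a) The plaintiff resides in Dundora, so one alternative holds. Satisfied.
  (b) Odelle Odell resides in Dundora, so this disjunct is met. Condition met.
  (c) The claim is a contract claim, not a consumer claim. However, the operative events occurred in Dundora, so the 'unless' proviso supplies this condition. Satisfied.
  (d) The plaintiff resides in Dundora. However, the amount in controversy is USD 40,400, which meets the 35,000 dollars floor, so the 'unless' proviso supplies this condition. Met.
  → Every requirement is satisfied — jurisdiction.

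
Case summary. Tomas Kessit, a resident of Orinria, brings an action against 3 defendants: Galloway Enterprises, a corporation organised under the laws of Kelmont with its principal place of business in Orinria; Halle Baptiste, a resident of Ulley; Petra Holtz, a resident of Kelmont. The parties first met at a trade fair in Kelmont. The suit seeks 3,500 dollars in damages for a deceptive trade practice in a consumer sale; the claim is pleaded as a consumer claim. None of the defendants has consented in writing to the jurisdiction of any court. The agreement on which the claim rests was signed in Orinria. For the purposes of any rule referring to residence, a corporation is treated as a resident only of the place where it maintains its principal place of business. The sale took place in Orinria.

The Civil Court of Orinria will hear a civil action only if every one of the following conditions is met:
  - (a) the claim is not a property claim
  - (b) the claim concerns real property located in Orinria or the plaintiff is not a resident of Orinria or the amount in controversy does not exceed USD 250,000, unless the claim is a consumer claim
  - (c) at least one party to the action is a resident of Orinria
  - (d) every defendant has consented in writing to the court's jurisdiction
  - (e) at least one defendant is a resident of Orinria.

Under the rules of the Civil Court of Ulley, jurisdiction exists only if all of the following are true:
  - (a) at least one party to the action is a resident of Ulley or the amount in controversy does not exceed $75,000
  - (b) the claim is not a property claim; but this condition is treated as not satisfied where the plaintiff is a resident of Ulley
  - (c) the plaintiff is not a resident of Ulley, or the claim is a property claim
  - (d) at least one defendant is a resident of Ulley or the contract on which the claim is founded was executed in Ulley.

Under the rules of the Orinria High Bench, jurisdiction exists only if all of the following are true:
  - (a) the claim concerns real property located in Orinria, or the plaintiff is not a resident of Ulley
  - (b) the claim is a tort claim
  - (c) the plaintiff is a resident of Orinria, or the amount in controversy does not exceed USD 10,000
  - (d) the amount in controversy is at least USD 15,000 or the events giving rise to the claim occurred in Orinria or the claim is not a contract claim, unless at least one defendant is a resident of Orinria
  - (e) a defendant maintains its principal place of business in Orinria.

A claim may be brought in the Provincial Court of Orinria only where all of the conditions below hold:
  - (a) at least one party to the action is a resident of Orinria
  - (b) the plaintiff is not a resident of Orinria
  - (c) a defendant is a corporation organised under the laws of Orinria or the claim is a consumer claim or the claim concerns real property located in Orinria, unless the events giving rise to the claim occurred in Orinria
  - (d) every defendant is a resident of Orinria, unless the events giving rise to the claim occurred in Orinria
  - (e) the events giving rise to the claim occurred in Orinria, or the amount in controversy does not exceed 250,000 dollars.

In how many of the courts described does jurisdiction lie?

1

The Civil Court of Orinria:
  (a) The claim is a consumer claim, not a property claim. Satisfied.
  (b) The amount in controversy is $3,500, within the USD 250,000 ceiling, so this disjunct is met. Satisfied.
  (c) Tomas Kessit resides in Orinria. Condition met.
  (d) No such written consent has been filed. Not satisfied.
  (e) Galloway Enterprises resides in Orinria. Condition met.
  → At least one condition fails; no jurisdiction.
The Civil Court of Ulley:
  (a) Halle Baptiste resides in Ulley, so this disjunct is met. Satisfied.
  (b) The claim is a consumer claim, not a property claim. The exception is not triggered, since the plaintiff resides in Orinria, not Ulley. Satisfied.
  (c) The plaintiff resides in Orinria, which is not Ulley — that alternative is enough. Satisfied.
  (d) Halle Baptiste resides in Ulley — that alternative is enough. Condition met.
  → The court has jurisdiction.
The Orinria High Bench:
  (a) The plaintiff resides in Orinria, which is not Ulley — that alternative is enough. Satisfied.
  (b) The claim is a consumer claim, not a tort claim. Condition not met.
  (c) The plaintiff resides in Orinria, so this disjunct is met. Satisfied.
  (d) The operative events occurred in Orinria, so this disjunct is met. Satisfied.
  (e) Galloway Enterprises has its principal place of business in Orinria. Satisfied.
  → Not every requirement is met — no jurisdiction.
The Provincial Court of Orinria:
  (a) Tomas Kessit resides in Orinria. Satisfied.
  (b) The plaintiff resides in Orinria. Condition not met.
  (c) The claim is a consumer claim — that alternative is enough. Satisfied.
  (d) The defendants reside as follows — Galloway Enterprises in Orinria, Halle Baptiste in Ulley, Petra Holtz in Kelmont — not all in Orinria. But the operative events occurred in Orinria, and the 'unless' clause therefore excuses the requirement. Satisfied.
  (e) The operative events occurred in Orinria, which satisfies one of the alternatives. Met.
  → The court lacks jurisdiction.
Courts with jurisdiction: the Civil Court of Ulley — 1 in total.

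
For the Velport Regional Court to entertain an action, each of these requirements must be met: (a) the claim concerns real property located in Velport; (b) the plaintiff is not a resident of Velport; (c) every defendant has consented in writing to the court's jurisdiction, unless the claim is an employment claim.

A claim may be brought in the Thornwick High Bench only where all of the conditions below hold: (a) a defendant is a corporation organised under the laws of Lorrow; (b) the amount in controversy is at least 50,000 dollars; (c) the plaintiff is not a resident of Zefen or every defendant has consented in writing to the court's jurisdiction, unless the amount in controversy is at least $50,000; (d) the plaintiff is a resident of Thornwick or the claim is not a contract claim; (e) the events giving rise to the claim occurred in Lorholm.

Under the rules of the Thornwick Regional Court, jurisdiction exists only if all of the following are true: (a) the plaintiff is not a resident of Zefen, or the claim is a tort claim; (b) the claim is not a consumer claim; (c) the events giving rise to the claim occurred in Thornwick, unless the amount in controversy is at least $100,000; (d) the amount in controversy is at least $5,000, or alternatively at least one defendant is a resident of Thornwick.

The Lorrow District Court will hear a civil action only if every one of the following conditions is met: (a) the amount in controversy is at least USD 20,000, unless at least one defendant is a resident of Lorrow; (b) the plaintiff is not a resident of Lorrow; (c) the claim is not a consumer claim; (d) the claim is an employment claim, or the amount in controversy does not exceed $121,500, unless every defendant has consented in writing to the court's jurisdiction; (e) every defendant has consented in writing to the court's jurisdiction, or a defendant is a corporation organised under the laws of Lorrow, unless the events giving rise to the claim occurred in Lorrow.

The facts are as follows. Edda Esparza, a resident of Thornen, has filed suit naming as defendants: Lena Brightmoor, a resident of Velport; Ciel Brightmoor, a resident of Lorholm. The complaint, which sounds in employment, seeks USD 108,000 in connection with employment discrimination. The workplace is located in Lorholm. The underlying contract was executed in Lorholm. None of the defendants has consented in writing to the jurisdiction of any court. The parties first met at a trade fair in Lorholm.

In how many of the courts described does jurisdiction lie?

The Velport Regional Court:
  (a) The claim does not concern real property. Not satisfied.
  (b) The plaintiff resides in Thornen, which is not Velport. Met.
  (c) No such written consent has been filed. The proviso rescues it, though: the claim is an employment claim. Condition met.
  → At least one condition fails; no jurisdiction.
The Thornwick High Bench:
  (a) No defendant is a corporation. Fails.
  (b) The amount in controversy is USD 108,000, which meets the 50,000 dollars floor. Condition met.
  (c) The plaintiff resides in Thornen, which is not Zefen, so this disjunct is met. Condition met.
  (d) The claim is an employment claim, not a contract claim — that alternative is enough. Condition met.
  (e) The operative events occurred in Lorholm. Satisfied.
  → The court lacks jurisdiction.
The Thornwick Regional Court:
  (a) The plaintiff resides in Thornen, which is not Zefen, so this disjunct is met. Condition met.
  (b) The claim is an employment claim, not a consumer claim. Met.
  (c) The operative events occurred in Lorholm, not Thornwick. The proviso rescues it, though: the amount in controversy is 108,000 dollars, which meets the $100,000 floor. Condition met.
  (d) The amount in controversy is $108,000, which meets the 5,000 dollars floor — that alternative is enough. Condition met.
  → Jurisdiction lies.
The Lorrow District Court:
  (a) The amount in controversy is $108,000, which meets the 20,000 dollars floor. Met.
  (b) The plaintiff resides in Thornen, which is not Lorrow. Condition met.
  (c) The claim is an employment claim, not a consumer claim. Met.
  (d) The claim is an employment claim, so one alternative holds. Condition met.
  (e) No such written consent has been filed; no defendant is a corporation — every alternative fails. Nor does the 'unless' clause help: the operative events occurred in Lorholm, not Lorrow. Not met.
  → No jurisdiction.
Courts with jurisdiction: the Thornwick Regional Court — 1 in total.

1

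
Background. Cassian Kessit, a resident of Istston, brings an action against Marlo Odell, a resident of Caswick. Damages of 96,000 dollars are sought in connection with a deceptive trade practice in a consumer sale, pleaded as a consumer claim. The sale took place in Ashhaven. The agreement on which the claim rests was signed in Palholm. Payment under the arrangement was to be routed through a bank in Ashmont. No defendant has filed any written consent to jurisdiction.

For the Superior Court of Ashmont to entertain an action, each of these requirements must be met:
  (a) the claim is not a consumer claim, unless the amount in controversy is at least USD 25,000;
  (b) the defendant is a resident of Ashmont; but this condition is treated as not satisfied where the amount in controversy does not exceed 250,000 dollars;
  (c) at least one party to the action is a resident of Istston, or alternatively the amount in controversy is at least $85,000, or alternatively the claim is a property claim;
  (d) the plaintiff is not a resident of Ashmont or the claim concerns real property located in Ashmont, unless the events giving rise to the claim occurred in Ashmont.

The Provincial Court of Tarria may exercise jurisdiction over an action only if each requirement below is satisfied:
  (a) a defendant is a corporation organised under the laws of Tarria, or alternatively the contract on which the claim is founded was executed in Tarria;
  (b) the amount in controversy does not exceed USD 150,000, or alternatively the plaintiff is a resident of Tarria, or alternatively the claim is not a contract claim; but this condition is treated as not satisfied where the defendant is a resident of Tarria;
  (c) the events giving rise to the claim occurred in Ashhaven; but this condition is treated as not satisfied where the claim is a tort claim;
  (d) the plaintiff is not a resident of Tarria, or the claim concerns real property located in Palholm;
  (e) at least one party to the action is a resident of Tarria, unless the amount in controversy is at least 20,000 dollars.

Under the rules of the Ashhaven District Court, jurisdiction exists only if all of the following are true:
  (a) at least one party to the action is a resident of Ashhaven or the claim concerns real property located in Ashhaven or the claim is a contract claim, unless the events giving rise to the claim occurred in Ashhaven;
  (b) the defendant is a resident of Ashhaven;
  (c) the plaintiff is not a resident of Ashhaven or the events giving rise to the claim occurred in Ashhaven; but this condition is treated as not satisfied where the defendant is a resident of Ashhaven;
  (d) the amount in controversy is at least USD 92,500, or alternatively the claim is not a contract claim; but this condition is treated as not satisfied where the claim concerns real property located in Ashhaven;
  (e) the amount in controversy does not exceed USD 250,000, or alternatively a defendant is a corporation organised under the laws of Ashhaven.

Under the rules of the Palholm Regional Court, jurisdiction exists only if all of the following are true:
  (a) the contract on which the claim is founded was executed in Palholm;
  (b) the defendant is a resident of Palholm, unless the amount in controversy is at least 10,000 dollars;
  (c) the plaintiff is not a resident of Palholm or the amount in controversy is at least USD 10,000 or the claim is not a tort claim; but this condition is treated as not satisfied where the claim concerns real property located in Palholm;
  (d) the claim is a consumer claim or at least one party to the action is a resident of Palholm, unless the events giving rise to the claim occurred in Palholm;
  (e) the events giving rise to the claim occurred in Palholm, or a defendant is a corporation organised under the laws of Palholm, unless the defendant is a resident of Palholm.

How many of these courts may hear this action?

0

The Superior Court of Ashmont:
  (a) The claim is a consumer claim. But the amount in controversy is USD 96,000, which meets the 25,000 dollars floor, and the 'unless' clause therefore excuses the requirement. Satisfied.
  (b) The defendant resides in Caswick, not Ashmont. Not satisfied.
  (c) Cassian Kessit resides in Istston, so one alternative holds. Condition met.
  (d) The plaintiff resides in Istston, which is not Ashmont, so one alternative holds. Met.
  → The court lacks jurisdiction.
The Provincial Court of Tarria:
  (a) No defendant is a corporation; the contract was executed in Palholm, not Tarria — every alternative fails. Fails.
  (b) The amount in controversy is $96,000, within the $150,000 ceiling, so this disjunct is met. And the carve-out is inapplicable — the defendant resides in Caswick, not Tarria. Satisfied.
  (c) The operative events occurred in Ashhaven. The carve-out does not apply: the claim is a consumer claim, not a tort claim. Condition met.
  (d) The plaintiff resides in Istston, which is not Tarria — that alternative is enough. Met.
  (e) No party resides in Tarria. But the amount in controversy is $96,000, which meets the USD 20,000 floor, and the 'unless' clause therefore excuses the requirement. Met.
  → Not every requirement is met — no jurisdiction.
The Ashhaven District Court:
  (a) No party resides in Ashhaven; the claim does not concern real property; the claim is a consumer claim, not a contract claim — every alternative fails. But the operative events occurred in Ashhaven, and the 'unless' clause therefore excuses the requirement. Satisfied.
  (b) The defendant resides in Caswick, not Ashhaven. Condition not met.
  (c) The plaintiff resides in Istston, which is not Ashhaven — that alternative is enough. And the carve-out is inapplicable — the defendant resides in Caswick, not Ashhaven. Condition met.
  (d) The amount in controversy is $96,000, which meets the 92,500 dollars floor, which satisfies one of the alternatives. The exception is not triggered, since the claim does not concern real property. Satisfied.
  (e) The amount in controversy is $96,000, within the 250,000 dollars ceiling, so this disjunct is met. Met.
  → At least one condition fails; no jurisdiction.
The Palholm Regional Court:
  (a) The contract was executed in Palholm. Satisfied.
  (b) The defendant resides in Caswick, not Palholm. However, the amount in controversy is $96,000, which meets the $10,000 floor, so the 'unless' proviso supplies this condition. Satisfied.
  (c) The plaintiff resides in Istston, which is not Palholm, which satisfies one of the alternatives. And the carve-out is inapplicable — the claim does not concern real property. Met.
  (d) The claim is a consumer claim — that alternative is enough. Satisfied.
  (e) The operative events occurred in Ashhaven, not Palholm; no defendant is a corporation — no alternative holds. The proviso offers no rescue either, since the defendant resides in Caswick, not Palholm. Not satisfied.
  → At least one condition fails; no jurisdiction.
No court satisfies all of its conditions.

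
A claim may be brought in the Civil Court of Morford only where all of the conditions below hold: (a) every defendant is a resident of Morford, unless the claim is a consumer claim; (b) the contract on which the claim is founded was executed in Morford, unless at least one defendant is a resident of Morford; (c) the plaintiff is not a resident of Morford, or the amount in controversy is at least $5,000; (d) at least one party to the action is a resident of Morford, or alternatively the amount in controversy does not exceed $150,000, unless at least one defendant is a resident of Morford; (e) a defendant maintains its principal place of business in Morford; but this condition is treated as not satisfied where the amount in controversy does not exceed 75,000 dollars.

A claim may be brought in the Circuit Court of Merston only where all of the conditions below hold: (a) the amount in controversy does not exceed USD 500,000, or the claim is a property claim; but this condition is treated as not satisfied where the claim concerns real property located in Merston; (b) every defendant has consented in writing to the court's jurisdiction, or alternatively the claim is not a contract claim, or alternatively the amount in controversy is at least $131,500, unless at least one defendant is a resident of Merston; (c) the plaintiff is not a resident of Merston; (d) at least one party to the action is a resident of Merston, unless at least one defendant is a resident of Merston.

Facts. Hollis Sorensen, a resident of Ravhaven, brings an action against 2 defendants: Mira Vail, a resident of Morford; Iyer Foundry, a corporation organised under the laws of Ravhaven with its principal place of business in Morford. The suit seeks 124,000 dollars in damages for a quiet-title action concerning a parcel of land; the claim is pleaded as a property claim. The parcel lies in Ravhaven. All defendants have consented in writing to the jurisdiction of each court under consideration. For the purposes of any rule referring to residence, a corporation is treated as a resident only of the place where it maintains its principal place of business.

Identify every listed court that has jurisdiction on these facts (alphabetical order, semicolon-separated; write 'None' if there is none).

The Civil Court of Morford:
  (a) The defendants reside as follows — Mira Vail in Morford, Iyer Foundry in Morford — all in Morford. Satisfied.
  (b) No contract (and hence no place of execution) is alleged. The proviso rescues it, though: Mira Vail resides in Morford. Met.
  (c) The plaintiff resides in Ravhaven, which is not Morford — that alternative is enough. Satisfied.
  (d) Mira Vail resides in Morford, so one alternative holds. Condition met.
  (e) Iyer Foundry has its principal place of business in Morford. The carve-out does not apply: the amount in controversy is 124,000 dollars, above the 75,000 dollars ceiling. Satisfied.
  → Jurisdiction lies.
The Circuit Court of Merston:
  (a) The amount in controversy is $124,000, within the $500,000 ceiling — that alternative is enough. And the carve-out is inapplicable — the property lies in Ravhaven, not Merston. Met.
  (b) Every defendant has filed written consent, which satisfies one of the alternatives. Condition met.
  (c) The plaintiff resides in Ravhaven, which is not Merston. Condition met.
  (d) No party resides in Merston. Nor does the 'unless' clause help: no defendant resides in Merston (they reside in Morford, Morford). Not satisfied.
  → The court lacks jurisdiction.

the Civil Court of Morford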